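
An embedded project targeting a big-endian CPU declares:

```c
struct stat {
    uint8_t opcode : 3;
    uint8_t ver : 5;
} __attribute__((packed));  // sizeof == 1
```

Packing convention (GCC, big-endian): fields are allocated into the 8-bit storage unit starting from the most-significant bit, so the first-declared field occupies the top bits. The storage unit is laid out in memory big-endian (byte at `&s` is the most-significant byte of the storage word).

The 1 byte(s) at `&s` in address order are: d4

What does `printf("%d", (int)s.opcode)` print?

[0]=0xd4 (big-endian) → word 0xd4
opcode [5+:3] = (word>>5) & 0x7 = 6  ←
ver [0+:5] = (word>>0) & 0x1f = 20

6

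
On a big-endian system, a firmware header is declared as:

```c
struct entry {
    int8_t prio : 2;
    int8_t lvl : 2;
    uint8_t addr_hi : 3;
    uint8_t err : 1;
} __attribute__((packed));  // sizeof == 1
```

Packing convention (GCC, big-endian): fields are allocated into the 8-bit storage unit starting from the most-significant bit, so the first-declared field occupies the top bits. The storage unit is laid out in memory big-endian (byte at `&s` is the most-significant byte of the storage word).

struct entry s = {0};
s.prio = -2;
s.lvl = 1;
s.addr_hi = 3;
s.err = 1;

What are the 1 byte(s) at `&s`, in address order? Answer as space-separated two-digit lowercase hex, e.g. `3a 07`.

97

prio:2 = -2 → 0x2 << 6 → word 0x80
lvl:2 = 1 → 0x1 << 4 → word 0x90
addr_hi:3 = 3 → 0x3 << 1 → word 0x96
err:1 = 1 → 0x1 << 0 → word 0x97
word = 0x97 → big-endian bytes:
  [0]=0x97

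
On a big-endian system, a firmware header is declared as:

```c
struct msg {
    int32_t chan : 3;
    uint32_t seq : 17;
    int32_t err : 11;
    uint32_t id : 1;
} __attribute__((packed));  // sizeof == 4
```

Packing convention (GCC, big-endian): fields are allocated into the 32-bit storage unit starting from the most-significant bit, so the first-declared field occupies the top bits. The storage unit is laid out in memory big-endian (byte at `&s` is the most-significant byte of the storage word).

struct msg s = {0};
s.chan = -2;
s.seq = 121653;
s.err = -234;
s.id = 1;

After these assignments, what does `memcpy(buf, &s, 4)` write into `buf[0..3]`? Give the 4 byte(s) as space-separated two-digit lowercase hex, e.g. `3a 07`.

chan:3 = -2 → 0x6 << 29 → word 0xc0000000
seq:17 = 121653 → 0x1db35 << 12 → word 0xddb35000
err:11 = -234 → 0x716 << 1 → word 0xddb35e2c
id:1 = 1 → 0x1 << 0 → word 0xddb35e2d
word = 0xddb35e2d → big-endian bytes:
  [0]=0xdd  [1]=0xb3  [2]=0x5e  [3]=0x2d

dd b3 5e 2d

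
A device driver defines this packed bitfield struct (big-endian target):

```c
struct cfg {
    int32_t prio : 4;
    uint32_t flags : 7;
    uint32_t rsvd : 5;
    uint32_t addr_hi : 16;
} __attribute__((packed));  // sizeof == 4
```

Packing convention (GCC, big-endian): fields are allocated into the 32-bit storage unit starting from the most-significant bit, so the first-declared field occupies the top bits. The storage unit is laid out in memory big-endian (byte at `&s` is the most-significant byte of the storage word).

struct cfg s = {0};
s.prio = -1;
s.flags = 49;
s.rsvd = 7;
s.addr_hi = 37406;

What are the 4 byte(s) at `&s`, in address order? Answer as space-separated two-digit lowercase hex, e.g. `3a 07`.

f6 27 92 1e

[28+:4] prio=-1 & 0xf = 0xf; word=0xf0000000
[21+:7] flags=49 & 0x7f = 0x31; word=0xf6200000
[16+:5] rsvd=7 & 0x1f = 0x7; word=0xf6270000
[0+:16] addr_hi=37406 & 0xffff = 0x921e; word=0xf627921e
word = 0xf627921e → big-endian bytes:
  [0]=0xf6  [1]=0x27  [2]=0x92  [3]=0x1e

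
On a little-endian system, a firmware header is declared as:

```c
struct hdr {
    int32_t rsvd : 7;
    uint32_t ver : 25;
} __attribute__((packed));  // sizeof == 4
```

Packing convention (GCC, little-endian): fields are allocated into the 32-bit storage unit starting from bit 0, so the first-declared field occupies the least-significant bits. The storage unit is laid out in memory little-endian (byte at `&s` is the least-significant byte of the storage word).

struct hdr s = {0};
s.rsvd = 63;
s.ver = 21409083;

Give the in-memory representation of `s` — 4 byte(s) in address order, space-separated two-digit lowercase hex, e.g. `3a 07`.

bf 9d 56 a3

[0+:7] rsvd=63 & 0x7f = 0x3f; word=0x0000003f
[7+:25] ver=21409083 & 0x1ffffff = 0x146ad3b; word=0xa3569dbf
word = 0xa3569dbf → little-endian bytes:
  [0]=0xbf  [1]=0x9d  [2]=0x56  [3]=0xa3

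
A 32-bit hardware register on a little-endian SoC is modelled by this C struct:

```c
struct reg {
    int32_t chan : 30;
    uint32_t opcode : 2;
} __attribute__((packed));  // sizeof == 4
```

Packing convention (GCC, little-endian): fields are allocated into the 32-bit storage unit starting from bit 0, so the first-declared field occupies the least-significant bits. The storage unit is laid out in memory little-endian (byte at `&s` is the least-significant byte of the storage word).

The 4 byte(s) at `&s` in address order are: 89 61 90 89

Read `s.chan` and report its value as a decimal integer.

[0]=0x89 [1]=0x61 [2]=0x90 [3]=0x89 (little-endian) → word 0x89906189
chan [0+:30] = (word>>0) & 0x3fffffff = 160457097  ←
opcode [30+:2] = (word>>30) & 0x3 = 2
chan signed 30b, MSB=0: value = 160457097

160457097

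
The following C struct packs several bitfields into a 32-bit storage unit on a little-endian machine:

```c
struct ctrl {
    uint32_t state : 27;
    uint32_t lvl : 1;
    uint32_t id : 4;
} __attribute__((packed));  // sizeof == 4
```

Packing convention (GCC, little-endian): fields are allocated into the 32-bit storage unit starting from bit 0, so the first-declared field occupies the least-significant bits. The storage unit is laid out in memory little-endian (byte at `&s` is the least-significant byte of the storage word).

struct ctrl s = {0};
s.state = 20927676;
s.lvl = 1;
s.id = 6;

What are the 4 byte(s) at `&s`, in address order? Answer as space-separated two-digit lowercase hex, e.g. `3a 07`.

[0+:27] state=20927676 & 0x7ffffff = 0x13f54bc; word=0x013f54bc
[27+:1] lvl=1 & 0x1 = 0x1; word=0x093f54bc
[28+:4] id=6 & 0xf = 0x6; word=0x693f54bc
word = 0x693f54bc → little-endian bytes:
  [0]=0xbc  [1]=0x54  [2]=0x3f  [3]=0x69

bc 54 3f 69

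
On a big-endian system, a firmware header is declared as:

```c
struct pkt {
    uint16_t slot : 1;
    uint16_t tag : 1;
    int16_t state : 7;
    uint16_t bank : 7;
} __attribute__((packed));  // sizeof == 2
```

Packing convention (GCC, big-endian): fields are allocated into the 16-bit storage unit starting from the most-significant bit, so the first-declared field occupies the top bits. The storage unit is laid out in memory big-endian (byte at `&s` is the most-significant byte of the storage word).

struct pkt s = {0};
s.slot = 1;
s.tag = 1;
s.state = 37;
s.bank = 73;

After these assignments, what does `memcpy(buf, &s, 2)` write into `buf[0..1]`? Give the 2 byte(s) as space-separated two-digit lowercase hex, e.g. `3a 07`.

d2 c9

slot:1 = 1 → 0x1 << 15 → word 0x8000
tag:1 = 1 → 0x1 << 14 → word 0xc000
state:7 = 37 → 0x25 << 7 → word 0xd280
bank:7 = 73 → 0x49 << 0 → word 0xd2c9
word = 0xd2c9 → big-endian bytes:
  [0]=0xd2  [1]=0xc9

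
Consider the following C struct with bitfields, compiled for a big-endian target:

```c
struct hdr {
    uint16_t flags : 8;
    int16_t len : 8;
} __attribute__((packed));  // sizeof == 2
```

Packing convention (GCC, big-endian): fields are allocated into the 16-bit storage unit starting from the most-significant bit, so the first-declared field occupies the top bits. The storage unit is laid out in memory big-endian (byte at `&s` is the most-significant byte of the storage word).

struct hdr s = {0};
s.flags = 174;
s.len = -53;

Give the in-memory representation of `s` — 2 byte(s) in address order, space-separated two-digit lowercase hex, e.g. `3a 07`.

ae cb

flags (8b) val=174 bits=0xae at bit 8: 0xae00
len (8b) val=-53 bits=0xcb at bit 0: 0xaecb
word = 0xaecb → big-endian bytes:
  [0]=0xae  [1]=0xcb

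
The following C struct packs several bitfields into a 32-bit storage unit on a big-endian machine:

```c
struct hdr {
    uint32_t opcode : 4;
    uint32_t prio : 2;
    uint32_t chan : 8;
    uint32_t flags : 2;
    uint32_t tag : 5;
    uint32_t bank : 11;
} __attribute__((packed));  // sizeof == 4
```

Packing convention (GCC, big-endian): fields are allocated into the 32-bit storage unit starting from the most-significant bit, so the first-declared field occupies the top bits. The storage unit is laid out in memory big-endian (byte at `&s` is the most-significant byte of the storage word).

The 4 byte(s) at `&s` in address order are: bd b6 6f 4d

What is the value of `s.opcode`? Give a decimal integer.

[0]=0xbd [1]=0xb6 [2]=0x6f [3]=0x4d (big-endian) → word 0xbdb66f4d
opcode:4 @ bit 28 → (0xbdb66f4d>>28)&0xf = 0xb  ←
prio:2 @ bit 26 → (0xbdb66f4d>>26)&0x3 = 0x3
chan:8 @ bit 18 → (0xbdb66f4d>>18)&0xff = 0x6d
flags:2 @ bit 16 → (0xbdb66f4d>>16)&0x3 = 0x2
tag:5 @ bit 11 → (0xbdb66f4d>>11)&0x1f = 0xd
bank:11 @ bit 0 → (0xbdb66f4d>>0)&0x7ff = 0x74d

11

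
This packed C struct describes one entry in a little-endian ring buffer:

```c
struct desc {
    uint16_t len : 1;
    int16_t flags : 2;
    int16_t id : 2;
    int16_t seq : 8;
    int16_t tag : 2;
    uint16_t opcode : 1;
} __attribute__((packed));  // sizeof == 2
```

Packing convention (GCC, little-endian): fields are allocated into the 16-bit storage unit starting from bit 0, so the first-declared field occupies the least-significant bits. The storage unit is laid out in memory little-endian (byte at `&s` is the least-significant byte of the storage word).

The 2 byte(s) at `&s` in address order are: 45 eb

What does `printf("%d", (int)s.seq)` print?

90

[0]=0x45 [1]=0xeb (little-endian) → word 0xeb45
len:1 @ bit 0 → (0xeb45>>0)&0x1 = 0x1
flags:2 @ bit 1 → (0xeb45>>1)&0x3 = 0x2
id:2 @ bit 3 → (0xeb45>>3)&0x3 = 0x0
seq:8 @ bit 5 → (0xeb45>>5)&0xff = 0x5a  ←
tag:2 @ bit 13 → (0xeb45>>13)&0x3 = 0x3
opcode:1 @ bit 15 → (0xeb45>>15)&0x1 = 0x1
seq signed 8b, MSB=0: value = 90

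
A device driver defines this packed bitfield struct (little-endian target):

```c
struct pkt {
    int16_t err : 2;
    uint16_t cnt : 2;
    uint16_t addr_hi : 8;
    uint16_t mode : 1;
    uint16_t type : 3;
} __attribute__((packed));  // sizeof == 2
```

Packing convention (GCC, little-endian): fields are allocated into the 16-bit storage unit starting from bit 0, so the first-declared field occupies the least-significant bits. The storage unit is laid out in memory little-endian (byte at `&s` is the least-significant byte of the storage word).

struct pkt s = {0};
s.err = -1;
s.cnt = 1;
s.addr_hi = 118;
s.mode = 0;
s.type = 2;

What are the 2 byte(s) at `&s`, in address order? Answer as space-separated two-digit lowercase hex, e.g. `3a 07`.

[0+:2] err=-1 & 0x3 = 0x3; word=0x0003
[2+:2] cnt=1 & 0x3 = 0x1; word=0x0007
[4+:8] addr_hi=118 & 0xff = 0x76; word=0x0767
[12+:1] mode=0 & 0x1 = 0x0; word=0x0767
[13+:3] type=2 & 0x7 = 0x2; word=0x4767
word = 0x4767 → little-endian bytes:
  [0]=0x67  [1]=0x47

67 47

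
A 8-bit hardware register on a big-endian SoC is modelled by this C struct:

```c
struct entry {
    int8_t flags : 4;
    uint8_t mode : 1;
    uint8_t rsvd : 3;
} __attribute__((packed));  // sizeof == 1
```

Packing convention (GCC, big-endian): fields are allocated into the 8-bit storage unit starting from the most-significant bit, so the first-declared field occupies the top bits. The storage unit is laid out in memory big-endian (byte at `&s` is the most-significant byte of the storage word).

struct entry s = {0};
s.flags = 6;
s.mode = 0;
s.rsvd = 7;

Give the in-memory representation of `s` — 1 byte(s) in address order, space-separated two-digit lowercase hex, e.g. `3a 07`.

flags (4b) val=6 bits=0x6 at bit 4: 0x60
mode (1b) val=0 bits=0x0 at bit 3: 0x60
rsvd (3b) val=7 bits=0x7 at bit 0: 0x67
word = 0x67 → big-endian bytes:
  [0]=0x67

67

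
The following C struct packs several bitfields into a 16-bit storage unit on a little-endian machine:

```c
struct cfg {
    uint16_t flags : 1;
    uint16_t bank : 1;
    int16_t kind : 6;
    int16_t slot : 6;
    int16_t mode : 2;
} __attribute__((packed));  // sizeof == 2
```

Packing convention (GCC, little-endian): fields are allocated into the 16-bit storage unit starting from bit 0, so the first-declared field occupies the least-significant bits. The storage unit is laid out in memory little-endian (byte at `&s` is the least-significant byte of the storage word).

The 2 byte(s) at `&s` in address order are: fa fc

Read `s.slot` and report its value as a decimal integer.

[0]=0xfa [1]=0xfc (little-endian) → word 0xfcfa
flags [0+:1] = (word>>0) & 0x1 = 0
bank [1+:1] = (word>>1) & 0x1 = 1
kind [2+:6] = (word>>2) & 0x3f = 62
slot [8+:6] = (word>>8) & 0x3f = 60  ←
mode [14+:2] = (word>>14) & 0x3 = 3
slot signed 6b, MSB=1: 60 - 64 = -4

-4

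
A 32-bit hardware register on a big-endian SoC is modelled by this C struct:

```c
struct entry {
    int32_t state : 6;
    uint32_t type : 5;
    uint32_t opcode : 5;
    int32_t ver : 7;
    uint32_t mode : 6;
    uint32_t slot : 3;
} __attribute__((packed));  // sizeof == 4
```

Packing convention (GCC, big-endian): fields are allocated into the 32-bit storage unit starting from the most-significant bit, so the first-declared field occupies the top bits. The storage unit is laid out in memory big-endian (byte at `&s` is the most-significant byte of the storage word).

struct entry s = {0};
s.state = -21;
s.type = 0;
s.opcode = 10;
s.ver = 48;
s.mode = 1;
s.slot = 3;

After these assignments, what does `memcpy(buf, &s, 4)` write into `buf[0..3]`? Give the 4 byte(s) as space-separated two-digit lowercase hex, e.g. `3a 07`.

state:6 = -21 → 0x2b << 26 → word 0xac000000
type:5 = 0 → 0x0 << 21 → word 0xac000000
opcode:5 = 10 → 0xa << 16 → word 0xac0a0000
ver:7 = 48 → 0x30 << 9 → word 0xac0a6000
mode:6 = 1 → 0x1 << 3 → word 0xac0a6008
slot:3 = 3 → 0x3 << 0 → word 0xac0a600b
word = 0xac0a600b → big-endian bytes:
  [0]=0xac  [1]=0x0a  [2]=0x60  [3]=0x0b

ac 0a 60 0b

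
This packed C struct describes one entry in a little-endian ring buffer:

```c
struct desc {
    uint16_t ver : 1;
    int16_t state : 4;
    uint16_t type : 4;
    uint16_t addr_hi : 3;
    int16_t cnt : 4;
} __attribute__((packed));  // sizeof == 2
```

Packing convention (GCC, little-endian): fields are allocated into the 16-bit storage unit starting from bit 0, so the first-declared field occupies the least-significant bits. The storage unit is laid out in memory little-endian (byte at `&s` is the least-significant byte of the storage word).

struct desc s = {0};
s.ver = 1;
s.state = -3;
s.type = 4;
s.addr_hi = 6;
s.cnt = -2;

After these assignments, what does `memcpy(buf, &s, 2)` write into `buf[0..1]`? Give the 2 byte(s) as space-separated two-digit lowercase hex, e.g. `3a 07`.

9b ec

[0+:1] ver=1 & 0x1 = 0x1; word=0x0001
[1+:4] state=-3 & 0xf = 0xd; word=0x001b
[5+:4] type=4 & 0xf = 0x4; word=0x009b
[9+:3] addr_hi=6 & 0x7 = 0x6; word=0x0c9b
[12+:4] cnt=-2 & 0xf = 0xe; word=0xec9b
word = 0xec9b → little-endian bytes:
  [0]=0x9b  [1]=0xec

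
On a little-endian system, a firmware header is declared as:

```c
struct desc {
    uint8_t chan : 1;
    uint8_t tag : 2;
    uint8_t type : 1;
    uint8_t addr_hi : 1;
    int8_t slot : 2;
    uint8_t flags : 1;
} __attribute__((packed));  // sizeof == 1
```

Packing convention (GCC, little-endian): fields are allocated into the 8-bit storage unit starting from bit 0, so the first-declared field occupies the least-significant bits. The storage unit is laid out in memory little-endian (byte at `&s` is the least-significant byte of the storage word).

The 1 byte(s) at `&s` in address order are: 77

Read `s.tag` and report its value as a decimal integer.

[0]=0x77 (little-endian) → word 0x77
chan:1 @ bit 0 → (0x77>>0)&0x1 = 0x1
tag:2 @ bit 1 → (0x77>>1)&0x3 = 0x3  ←
type:1 @ bit 3 → (0x77>>3)&0x1 = 0x0
addr_hi:1 @ bit 4 → (0x77>>4)&0x1 = 0x1
slot:2 @ bit 5 → (0x77>>5)&0x3 = 0x3
flags:1 @ bit 7 → (0x77>>7)&0x1 = 0x0

3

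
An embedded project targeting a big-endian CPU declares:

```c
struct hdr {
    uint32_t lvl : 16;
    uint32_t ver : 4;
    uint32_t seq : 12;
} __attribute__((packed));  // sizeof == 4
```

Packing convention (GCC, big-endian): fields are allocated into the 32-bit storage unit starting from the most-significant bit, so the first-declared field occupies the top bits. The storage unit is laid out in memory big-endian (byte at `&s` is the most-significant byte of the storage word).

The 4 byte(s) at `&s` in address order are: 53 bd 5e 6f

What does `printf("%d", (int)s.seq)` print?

3695

[0]=0x53 [1]=0xbd [2]=0x5e [3]=0x6f (big-endian) → word 0x53bd5e6f
lvl [16+:16] = (word>>16) & 0xffff = 21437
ver [12+:4] = (word>>12) & 0xf = 5
seq [0+:12] = (word>>0) & 0xfff = 3695  ←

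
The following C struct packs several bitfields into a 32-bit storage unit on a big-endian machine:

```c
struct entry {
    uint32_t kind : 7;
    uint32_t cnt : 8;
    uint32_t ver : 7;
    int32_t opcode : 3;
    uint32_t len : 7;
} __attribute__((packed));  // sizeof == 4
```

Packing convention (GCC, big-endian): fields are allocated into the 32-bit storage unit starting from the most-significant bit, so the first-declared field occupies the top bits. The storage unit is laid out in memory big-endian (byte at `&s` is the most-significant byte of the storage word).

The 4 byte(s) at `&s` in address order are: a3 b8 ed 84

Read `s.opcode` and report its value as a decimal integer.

[0]=0xa3 [1]=0xb8 [2]=0xed [3]=0x84 (big-endian) → word 0xa3b8ed84
kind:7 @ bit 25 → (0xa3b8ed84>>25)&0x7f = 0x51
cnt:8 @ bit 17 → (0xa3b8ed84>>17)&0xff = 0xdc
ver:7 @ bit 10 → (0xa3b8ed84>>10)&0x7f = 0x3b
opcode:3 @ bit 7 → (0xa3b8ed84>>7)&0x7 = 0x3  ←
len:7 @ bit 0 → (0xa3b8ed84>>0)&0x7f = 0x4
opcode signed 3b, MSB=0: value = 3

3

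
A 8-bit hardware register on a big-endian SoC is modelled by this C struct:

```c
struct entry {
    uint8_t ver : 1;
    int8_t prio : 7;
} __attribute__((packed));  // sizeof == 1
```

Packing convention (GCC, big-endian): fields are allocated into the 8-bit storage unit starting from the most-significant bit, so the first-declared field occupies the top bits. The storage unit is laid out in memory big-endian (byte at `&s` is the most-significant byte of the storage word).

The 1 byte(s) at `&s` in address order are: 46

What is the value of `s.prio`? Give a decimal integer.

[0]=0x46 (big-endian) → word 0x46
ver:1 @ bit 7 → (0x46>>7)&0x1 = 0x0
prio:7 @ bit 0 → (0x46>>0)&0x7f = 0x46  ←
prio signed 7b, MSB=1: 70 - 128 = -58

-58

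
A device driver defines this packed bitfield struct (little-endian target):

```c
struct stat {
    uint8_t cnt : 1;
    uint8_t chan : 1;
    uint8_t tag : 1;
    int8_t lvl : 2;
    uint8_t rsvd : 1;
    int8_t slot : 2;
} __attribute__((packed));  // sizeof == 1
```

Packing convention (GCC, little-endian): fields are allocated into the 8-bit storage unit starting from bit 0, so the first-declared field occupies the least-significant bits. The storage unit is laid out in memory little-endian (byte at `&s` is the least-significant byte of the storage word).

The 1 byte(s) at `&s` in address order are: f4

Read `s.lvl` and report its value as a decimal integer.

[0]=0xf4 (little-endian) → word 0xf4
cnt [0+:1] = (word>>0) & 0x1 = 0
chan [1+:1] = (word>>1) & 0x1 = 0
tag [2+:1] = (word>>2) & 0x1 = 1
lvl [3+:2] = (word>>3) & 0x3 = 2  ←
rsvd [5+:1] = (word>>5) & 0x1 = 1
slot [6+:2] = (word>>6) & 0x3 = 3
lvl signed 2b, MSB=1: 2 - 4 = -2

-2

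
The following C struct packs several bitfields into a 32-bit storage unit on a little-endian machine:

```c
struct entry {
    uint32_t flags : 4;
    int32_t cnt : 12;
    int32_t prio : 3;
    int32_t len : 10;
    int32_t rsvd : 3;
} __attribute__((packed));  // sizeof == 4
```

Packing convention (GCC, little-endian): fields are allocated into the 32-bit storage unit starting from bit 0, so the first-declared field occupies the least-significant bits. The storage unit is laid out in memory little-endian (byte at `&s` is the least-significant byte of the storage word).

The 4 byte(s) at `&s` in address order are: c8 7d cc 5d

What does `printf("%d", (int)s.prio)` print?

-4

[0]=0xc8 [1]=0x7d [2]=0xcc [3]=0x5d (little-endian) → word 0x5dcc7dc8
flags [0+:4] = (word>>0) & 0xf = 8
cnt [4+:12] = (word>>4) & 0xfff = 2012
prio [16+:3] = (word>>16) & 0x7 = 4  ←
len [19+:10] = (word>>19) & 0x3ff = 953
rsvd [29+:3] = (word>>29) & 0x7 = 2
prio signed 3b, MSB=1: 4 - 8 = -4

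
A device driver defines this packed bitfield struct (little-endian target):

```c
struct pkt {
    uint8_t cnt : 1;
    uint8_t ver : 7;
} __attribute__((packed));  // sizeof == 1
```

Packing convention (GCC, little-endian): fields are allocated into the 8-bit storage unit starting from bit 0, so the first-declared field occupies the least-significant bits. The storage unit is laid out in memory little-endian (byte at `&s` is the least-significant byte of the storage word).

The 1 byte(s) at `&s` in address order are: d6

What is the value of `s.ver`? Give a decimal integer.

[0]=0xd6 (little-endian) → word 0xd6
cnt [0+:1] = (word>>0) & 0x1 = 0
ver [1+:7] = (word>>1) & 0x7f = 107  ←

107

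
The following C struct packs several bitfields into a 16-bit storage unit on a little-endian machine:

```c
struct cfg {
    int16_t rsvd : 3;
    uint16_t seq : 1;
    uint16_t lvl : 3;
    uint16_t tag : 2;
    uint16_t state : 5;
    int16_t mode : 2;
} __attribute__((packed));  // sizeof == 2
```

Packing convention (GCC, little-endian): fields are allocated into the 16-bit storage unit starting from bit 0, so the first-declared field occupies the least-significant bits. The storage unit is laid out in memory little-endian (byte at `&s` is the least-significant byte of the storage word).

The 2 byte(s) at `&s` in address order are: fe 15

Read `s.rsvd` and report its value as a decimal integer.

[0]=0xfe [1]=0x15 (little-endian) → word 0x15fe
rsvd [0+:3] = (word>>0) & 0x7 = 6  ←
seq [3+:1] = (word>>3) & 0x1 = 1
lvl [4+:3] = (word>>4) & 0x7 = 7
tag [7+:2] = (word>>7) & 0x3 = 3
state [9+:5] = (word>>9) & 0x1f = 10
mode [14+:2] = (word>>14) & 0x3 = 0
rsvd signed 3b, MSB=1: 6 - 8 = -2

-2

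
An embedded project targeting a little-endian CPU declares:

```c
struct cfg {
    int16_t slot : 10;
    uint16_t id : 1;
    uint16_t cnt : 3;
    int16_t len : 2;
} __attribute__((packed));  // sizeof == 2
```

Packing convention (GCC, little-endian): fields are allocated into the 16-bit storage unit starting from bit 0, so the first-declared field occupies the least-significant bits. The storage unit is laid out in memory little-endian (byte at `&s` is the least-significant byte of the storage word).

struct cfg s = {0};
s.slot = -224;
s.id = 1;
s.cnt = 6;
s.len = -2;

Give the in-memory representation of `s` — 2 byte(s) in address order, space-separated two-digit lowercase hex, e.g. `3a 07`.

slot:10 = -224 → 0x320 << 0 → word 0x0320
id:1 = 1 → 0x1 << 10 → word 0x0720
cnt:3 = 6 → 0x6 << 11 → word 0x3720
len:2 = -2 → 0x2 << 14 → word 0xb720
word = 0xb720 → little-endian bytes:
  [0]=0x20  [1]=0xb7

20 b7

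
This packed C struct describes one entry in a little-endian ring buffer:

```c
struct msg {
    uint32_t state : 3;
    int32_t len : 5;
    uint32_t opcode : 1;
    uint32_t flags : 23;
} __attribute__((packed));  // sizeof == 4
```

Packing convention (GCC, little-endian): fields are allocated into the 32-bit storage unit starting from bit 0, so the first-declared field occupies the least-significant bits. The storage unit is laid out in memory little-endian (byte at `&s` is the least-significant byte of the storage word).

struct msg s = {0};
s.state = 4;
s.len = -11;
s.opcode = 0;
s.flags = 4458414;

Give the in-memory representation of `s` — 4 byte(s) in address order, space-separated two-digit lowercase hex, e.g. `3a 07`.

state (3b) val=4 bits=0x4 at bit 0: 0x00000004
len (5b) val=-11 bits=0x15 at bit 3: 0x000000ac
opcode (1b) val=0 bits=0x0 at bit 8: 0x000000ac
flags (23b) val=4458414 bits=0x4407ae at bit 9: 0x880f5cac
word = 0x880f5cac → little-endian bytes:
  [0]=0xac  [1]=0x5c  [2]=0x0f  [3]=0x88

ac 5c 0f 88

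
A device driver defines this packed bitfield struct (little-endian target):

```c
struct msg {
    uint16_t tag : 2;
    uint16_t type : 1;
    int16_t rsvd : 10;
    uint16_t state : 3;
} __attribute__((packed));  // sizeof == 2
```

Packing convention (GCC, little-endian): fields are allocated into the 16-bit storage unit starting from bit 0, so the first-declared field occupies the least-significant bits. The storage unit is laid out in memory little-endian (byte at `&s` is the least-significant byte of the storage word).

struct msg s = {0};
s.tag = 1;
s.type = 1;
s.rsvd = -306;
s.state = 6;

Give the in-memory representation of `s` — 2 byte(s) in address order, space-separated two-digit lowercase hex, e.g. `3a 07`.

[0+:2] tag=1 & 0x3 = 0x1; word=0x0001
[2+:1] type=1 & 0x1 = 0x1; word=0x0005
[3+:10] rsvd=-306 & 0x3ff = 0x2ce; word=0x1675
[13+:3] state=6 & 0x7 = 0x6; word=0xd675
word = 0xd675 → little-endian bytes:
  [0]=0x75  [1]=0xd6

75 d6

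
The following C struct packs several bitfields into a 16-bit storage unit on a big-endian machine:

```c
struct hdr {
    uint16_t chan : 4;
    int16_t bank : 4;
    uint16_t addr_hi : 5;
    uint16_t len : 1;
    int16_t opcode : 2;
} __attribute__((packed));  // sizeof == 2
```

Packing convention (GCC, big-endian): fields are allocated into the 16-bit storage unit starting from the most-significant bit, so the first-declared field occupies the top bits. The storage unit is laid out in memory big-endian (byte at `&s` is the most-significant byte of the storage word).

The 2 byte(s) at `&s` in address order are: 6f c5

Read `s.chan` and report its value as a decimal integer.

6

[0]=0x6f [1]=0xc5 (big-endian) → word 0x6fc5
chan:4 @ bit 12 → (0x6fc5>>12)&0xf = 0x6  ←
bank:4 @ bit 8 → (0x6fc5>>8)&0xf = 0xf
addr_hi:5 @ bit 3 → (0x6fc5>>3)&0x1f = 0x18
len:1 @ bit 2 → (0x6fc5>>2)&0x1 = 0x1
opcode:2 @ bit 0 → (0x6fc5>>0)&0x3 = 0x1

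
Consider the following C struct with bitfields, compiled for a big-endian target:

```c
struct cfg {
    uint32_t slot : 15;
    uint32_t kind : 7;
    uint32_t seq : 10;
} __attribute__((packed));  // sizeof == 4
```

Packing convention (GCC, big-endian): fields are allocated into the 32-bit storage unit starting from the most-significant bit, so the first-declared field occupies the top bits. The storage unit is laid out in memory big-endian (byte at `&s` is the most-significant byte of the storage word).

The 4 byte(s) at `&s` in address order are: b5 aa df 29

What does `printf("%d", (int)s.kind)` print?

55

[0]=0xb5 [1]=0xaa [2]=0xdf [3]=0x29 (big-endian) → word 0xb5aadf29
slot [17+:15] = (word>>17) & 0x7fff = 23253
kind [10+:7] = (word>>10) & 0x7f = 55  ←
seq [0+:10] = (word>>0) & 0x3ff = 809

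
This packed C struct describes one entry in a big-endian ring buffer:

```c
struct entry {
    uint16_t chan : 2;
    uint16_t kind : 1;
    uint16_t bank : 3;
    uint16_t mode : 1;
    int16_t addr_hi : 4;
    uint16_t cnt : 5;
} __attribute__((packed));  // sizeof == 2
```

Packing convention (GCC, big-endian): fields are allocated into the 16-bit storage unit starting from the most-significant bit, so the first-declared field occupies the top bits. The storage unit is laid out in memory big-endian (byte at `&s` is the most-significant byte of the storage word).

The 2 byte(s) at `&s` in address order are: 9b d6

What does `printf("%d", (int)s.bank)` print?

6

[0]=0x9b [1]=0xd6 (big-endian) → word 0x9bd6
chan [14+:2] = (word>>14) & 0x3 = 2
kind [13+:1] = (word>>13) & 0x1 = 0
bank [10+:3] = (word>>10) & 0x7 = 6  ←
mode [9+:1] = (word>>9) & 0x1 = 1
addr_hi [5+:4] = (word>>5) & 0xf = 14
cnt [0+:5] = (word>>0) & 0x1f = 22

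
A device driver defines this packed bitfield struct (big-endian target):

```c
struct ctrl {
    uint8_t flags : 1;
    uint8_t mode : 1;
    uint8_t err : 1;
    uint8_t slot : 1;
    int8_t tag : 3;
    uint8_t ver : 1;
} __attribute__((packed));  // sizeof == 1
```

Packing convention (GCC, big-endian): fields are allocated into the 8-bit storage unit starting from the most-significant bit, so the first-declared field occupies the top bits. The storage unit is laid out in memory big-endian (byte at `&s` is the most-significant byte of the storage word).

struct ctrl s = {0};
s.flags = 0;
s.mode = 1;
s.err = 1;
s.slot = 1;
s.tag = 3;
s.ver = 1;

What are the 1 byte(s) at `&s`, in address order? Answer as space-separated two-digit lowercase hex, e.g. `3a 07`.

77

flags:1 = 0 → 0x0 << 7 → word 0x00
mode:1 = 1 → 0x1 << 6 → word 0x40
err:1 = 1 → 0x1 << 5 → word 0x60
slot:1 = 1 → 0x1 << 4 → word 0x70
tag:3 = 3 → 0x3 << 1 → word 0x76
ver:1 = 1 → 0x1 << 0 → word 0x77
word = 0x77 → big-endian bytes:
  [0]=0x77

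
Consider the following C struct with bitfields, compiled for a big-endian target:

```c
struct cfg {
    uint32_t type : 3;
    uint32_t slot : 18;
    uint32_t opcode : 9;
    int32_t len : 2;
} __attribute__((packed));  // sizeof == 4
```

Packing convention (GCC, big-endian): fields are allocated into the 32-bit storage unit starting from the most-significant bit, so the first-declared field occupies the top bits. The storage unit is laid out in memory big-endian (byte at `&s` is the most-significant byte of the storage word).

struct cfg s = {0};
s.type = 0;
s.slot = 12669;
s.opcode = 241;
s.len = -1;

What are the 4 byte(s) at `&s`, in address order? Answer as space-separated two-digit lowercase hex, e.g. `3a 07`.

type:3 = 0 → 0x0 << 29 → word 0x00000000
slot:18 = 12669 → 0x317d << 11 → word 0x018be800
opcode:9 = 241 → 0xf1 << 2 → word 0x018bebc4
len:2 = -1 → 0x3 << 0 → word 0x018bebc7
word = 0x018bebc7 → big-endian bytes:
  [0]=0x01  [1]=0x8b  [2]=0xeb  [3]=0xc7

01 8b eb c7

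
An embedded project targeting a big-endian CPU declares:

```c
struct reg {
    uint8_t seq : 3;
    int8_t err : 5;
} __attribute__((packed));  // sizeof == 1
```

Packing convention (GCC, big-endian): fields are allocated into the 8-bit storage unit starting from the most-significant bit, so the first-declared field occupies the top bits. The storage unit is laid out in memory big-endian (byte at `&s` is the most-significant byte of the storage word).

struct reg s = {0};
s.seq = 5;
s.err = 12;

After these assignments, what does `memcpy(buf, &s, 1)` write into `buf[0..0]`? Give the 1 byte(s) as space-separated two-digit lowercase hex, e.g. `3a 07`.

seq:3 = 5 → 0x5 << 5 → word 0xa0
err:5 = 12 → 0xc << 0 → word 0xac
word = 0xac → big-endian bytes:
  [0]=0xac

ac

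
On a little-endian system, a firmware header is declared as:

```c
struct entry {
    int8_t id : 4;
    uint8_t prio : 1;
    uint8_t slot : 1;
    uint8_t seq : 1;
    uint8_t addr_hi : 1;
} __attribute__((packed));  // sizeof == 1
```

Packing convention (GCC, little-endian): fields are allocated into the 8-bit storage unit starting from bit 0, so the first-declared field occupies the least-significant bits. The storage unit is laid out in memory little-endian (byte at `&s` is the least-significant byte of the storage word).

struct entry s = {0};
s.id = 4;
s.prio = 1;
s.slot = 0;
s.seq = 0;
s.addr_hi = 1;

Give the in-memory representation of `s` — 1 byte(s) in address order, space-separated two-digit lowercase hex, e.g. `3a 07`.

id (4b) val=4 bits=0x4 at bit 0: 0x04
prio (1b) val=1 bits=0x1 at bit 4: 0x14
slot (1b) val=0 bits=0x0 at bit 5: 0x14
seq (1b) val=0 bits=0x0 at bit 6: 0x14
addr_hi (1b) val=1 bits=0x1 at bit 7: 0x94
word = 0x94 → little-endian bytes:
  [0]=0x94

94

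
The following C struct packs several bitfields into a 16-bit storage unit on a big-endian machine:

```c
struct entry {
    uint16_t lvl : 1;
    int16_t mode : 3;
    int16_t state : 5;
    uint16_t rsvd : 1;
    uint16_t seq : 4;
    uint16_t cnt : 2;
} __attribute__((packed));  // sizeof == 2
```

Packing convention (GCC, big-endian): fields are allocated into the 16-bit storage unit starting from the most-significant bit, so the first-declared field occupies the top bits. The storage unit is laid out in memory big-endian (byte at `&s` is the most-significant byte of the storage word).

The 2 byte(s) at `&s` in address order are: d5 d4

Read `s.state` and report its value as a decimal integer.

[0]=0xd5 [1]=0xd4 (big-endian) → word 0xd5d4
lvl [15+:1] = (word>>15) & 0x1 = 1
mode [12+:3] = (word>>12) & 0x7 = 5
state [7+:5] = (word>>7) & 0x1f = 11  ←
rsvd [6+:1] = (word>>6) & 0x1 = 1
seq [2+:4] = (word>>2) & 0xf = 5
cnt [0+:2] = (word>>0) & 0x3 = 0
state signed 5b, MSB=0: value = 11

11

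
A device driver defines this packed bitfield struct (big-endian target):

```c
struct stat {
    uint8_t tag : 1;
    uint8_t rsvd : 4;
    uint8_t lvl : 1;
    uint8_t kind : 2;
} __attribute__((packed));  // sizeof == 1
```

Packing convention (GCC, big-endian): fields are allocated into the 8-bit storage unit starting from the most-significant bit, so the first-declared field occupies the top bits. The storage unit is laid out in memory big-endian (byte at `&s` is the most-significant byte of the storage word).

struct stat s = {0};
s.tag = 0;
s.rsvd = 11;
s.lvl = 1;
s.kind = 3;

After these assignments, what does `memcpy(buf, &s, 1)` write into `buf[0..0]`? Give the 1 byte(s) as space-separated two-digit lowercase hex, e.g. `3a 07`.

tag (1b) val=0 bits=0x0 at bit 7: 0x00
rsvd (4b) val=11 bits=0xb at bit 3: 0x58
lvl (1b) val=1 bits=0x1 at bit 2: 0x5c
kind (2b) val=3 bits=0x3 at bit 0: 0x5f
word = 0x5f → big-endian bytes:
  [0]=0x5f

5f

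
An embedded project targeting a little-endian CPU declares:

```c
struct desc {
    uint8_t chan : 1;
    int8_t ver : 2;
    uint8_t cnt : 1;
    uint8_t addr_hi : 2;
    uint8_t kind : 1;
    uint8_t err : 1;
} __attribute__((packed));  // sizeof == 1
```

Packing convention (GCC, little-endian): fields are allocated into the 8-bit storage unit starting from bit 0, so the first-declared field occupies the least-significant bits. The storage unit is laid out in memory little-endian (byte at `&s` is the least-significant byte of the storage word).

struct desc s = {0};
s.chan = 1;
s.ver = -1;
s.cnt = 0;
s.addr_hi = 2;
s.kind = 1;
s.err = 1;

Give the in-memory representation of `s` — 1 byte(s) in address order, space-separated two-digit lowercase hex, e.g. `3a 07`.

[0+:1] chan=1 & 0x1 = 0x1; word=0x01
[1+:2] ver=-1 & 0x3 = 0x3; word=0x07
[3+:1] cnt=0 & 0x1 = 0x0; word=0x07
[4+:2] addr_hi=2 & 0x3 = 0x2; word=0x27
[6+:1] kind=1 & 0x1 = 0x1; word=0x67
[7+:1] err=1 & 0x1 = 0x1; word=0xe7
word = 0xe7 → little-endian bytes:
  [0]=0xe7

e7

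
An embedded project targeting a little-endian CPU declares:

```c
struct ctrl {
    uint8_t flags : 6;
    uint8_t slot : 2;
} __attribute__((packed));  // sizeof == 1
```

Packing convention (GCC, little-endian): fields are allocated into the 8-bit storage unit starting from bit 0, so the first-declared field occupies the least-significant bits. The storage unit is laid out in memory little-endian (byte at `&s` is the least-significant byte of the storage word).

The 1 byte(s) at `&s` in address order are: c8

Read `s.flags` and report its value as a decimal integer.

8

[0]=0xc8 (little-endian) → word 0xc8
flags:6 @ bit 0 → (0xc8>>0)&0x3f = 0x8  ←
slot:2 @ bit 6 → (0xc8>>6)&0x3 = 0x3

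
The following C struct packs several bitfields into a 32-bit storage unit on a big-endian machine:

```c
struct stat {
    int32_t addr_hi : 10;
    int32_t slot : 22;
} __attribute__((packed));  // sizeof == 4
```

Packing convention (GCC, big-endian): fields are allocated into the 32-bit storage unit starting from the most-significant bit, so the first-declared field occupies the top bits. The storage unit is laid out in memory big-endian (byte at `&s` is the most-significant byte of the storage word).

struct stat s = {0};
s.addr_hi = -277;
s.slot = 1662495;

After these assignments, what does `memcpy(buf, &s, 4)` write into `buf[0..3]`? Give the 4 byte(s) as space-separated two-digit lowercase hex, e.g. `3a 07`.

addr_hi (10b) val=-277 bits=0x2eb at bit 22: 0xbac00000
slot (22b) val=1662495 bits=0x195e1f at bit 0: 0xbad95e1f
word = 0xbad95e1f → big-endian bytes:
  [0]=0xba  [1]=0xd9  [2]=0x5e  [3]=0x1f

ba d9 5e 1f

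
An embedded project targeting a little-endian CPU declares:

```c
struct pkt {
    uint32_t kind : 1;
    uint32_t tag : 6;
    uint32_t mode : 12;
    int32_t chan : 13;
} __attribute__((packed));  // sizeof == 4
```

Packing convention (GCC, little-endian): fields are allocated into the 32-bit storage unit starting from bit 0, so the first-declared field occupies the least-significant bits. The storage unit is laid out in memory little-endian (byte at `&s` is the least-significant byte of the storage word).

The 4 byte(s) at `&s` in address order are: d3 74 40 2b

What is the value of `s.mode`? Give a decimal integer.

233

[0]=0xd3 [1]=0x74 [2]=0x40 [3]=0x2b (little-endian) → word 0x2b4074d3
kind [0+:1] = (word>>0) & 0x1 = 1
tag [1+:6] = (word>>1) & 0x3f = 41
mode [7+:12] = (word>>7) & 0xfff = 233  ←
chan [19+:13] = (word>>19) & 0x1fff = 1384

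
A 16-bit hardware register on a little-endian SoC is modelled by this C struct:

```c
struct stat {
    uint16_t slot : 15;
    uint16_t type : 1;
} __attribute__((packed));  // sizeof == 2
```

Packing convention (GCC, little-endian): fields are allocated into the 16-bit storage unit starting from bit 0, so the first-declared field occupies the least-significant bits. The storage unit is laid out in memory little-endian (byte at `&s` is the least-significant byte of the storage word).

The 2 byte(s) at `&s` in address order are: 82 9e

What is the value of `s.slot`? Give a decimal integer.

7810

[0]=0x82 [1]=0x9e (little-endian) → word 0x9e82
slot [0+:15] = (word>>0) & 0x7fff = 7810  ←
type [15+:1] = (word>>15) & 0x1 = 1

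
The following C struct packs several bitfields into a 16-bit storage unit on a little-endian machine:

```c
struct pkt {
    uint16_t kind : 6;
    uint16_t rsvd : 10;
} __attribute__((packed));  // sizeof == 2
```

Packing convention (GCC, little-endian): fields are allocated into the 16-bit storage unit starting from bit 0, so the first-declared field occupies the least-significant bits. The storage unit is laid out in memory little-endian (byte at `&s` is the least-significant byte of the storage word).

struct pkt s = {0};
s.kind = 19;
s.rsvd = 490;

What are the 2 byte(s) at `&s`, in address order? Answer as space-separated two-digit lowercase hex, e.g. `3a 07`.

93 7a

kind (6b) val=19 bits=0x13 at bit 0: 0x0013
rsvd (10b) val=490 bits=0x1ea at bit 6: 0x7a93
word = 0x7a93 → little-endian bytes:
  [0]=0x93  [1]=0x7a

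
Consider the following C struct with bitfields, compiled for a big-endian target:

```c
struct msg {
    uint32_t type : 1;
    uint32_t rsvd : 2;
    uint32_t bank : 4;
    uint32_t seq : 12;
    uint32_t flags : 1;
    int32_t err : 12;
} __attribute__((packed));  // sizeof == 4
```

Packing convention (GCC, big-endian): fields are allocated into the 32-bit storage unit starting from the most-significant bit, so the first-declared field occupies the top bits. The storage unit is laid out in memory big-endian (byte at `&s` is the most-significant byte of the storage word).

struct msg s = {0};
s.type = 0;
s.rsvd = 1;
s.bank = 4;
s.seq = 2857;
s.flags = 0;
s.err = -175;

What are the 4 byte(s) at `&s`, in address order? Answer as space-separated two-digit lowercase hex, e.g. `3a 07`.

29 65 2f 51

[31+:1] type=0 & 0x1 = 0x0; word=0x00000000
[29+:2] rsvd=1 & 0x3 = 0x1; word=0x20000000
[25+:4] bank=4 & 0xf = 0x4; word=0x28000000
[13+:12] seq=2857 & 0xfff = 0xb29; word=0x29652000
[12+:1] flags=0 & 0x1 = 0x0; word=0x29652000
[0+:12] err=-175 & 0xfff = 0xf51; word=0x29652f51
word = 0x29652f51 → big-endian bytes:
  [0]=0x29  [1]=0x65  [2]=0x2f  [3]=0x51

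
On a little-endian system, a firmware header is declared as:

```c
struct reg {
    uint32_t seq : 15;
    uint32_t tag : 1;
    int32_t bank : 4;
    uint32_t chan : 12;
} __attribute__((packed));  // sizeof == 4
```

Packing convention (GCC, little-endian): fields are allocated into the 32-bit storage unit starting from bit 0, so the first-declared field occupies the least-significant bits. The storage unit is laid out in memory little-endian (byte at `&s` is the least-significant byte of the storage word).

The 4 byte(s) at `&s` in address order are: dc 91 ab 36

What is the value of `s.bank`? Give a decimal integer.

-5

[0]=0xdc [1]=0x91 [2]=0xab [3]=0x36 (little-endian) → word 0x36ab91dc
seq:15 @ bit 0 → (0x36ab91dc>>0)&0x7fff = 0x11dc
tag:1 @ bit 15 → (0x36ab91dc>>15)&0x1 = 0x1
bank:4 @ bit 16 → (0x36ab91dc>>16)&0xf = 0xb  ←
chan:12 @ bit 20 → (0x36ab91dc>>20)&0xfff = 0x36a
bank signed 4b, MSB=1: 11 - 16 = -5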